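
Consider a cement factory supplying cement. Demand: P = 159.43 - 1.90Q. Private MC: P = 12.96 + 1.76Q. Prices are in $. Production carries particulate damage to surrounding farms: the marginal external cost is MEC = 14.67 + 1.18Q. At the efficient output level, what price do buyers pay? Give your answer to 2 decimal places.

Social marginal cost = private MC + MEC = 27.63 + 2.94Q.
Set SMC = demand: 27.63 + 2.94Q = 159.43 - 1.90Q → Q* = 27.2314.
Consumer price on the demand curve at Q*: 159.43 − 1.90×27.2314 = 107.6903.

P = $107.69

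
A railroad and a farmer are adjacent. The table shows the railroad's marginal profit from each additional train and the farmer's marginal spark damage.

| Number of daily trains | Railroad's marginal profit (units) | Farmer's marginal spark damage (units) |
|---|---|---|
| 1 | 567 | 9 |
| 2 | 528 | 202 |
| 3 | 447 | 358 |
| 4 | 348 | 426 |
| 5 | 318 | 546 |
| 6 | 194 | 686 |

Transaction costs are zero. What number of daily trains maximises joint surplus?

Bargaining reaches the level where marginal profit last exceeds marginal spark damage.
That holds through level 3 (447 ≥ 358) but not at 4 (348 < 426).

3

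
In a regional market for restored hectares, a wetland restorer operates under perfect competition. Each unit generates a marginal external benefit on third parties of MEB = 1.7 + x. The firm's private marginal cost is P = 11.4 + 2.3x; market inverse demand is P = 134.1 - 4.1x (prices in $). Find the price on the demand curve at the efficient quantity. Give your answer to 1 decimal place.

P = $39.6

Social marginal cost = private MC − MEB = 9.7 + 1.3x.
Set SMC = demand: 9.7 + 1.3x = 134.1 - 4.1x → x* = 23.0370.
Consumer price on the demand curve at x*: 134.1 − 4.1×23.0370 = 39.6483.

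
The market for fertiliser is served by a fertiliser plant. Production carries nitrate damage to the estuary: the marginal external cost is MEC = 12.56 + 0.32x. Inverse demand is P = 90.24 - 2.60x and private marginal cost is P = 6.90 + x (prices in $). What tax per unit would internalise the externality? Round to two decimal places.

Social marginal cost = private MC + MEC = 19.46 + 1.32x.
Set SMC = demand: 19.46 + 1.32x = 90.24 - 2.60x → x* = 18.0561.
The Pigouvian tax equals MEC at x*: 12.56 + 0.32×18.0561 = 18.3380.

tax = $18.34 per unit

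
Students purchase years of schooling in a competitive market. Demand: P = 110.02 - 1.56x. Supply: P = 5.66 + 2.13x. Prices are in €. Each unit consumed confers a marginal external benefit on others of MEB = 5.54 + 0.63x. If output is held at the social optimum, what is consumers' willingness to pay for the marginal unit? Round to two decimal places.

P = €53.99

Social marginal benefit = demand + MEB = 115.56 - 0.93x.
Set SMB = MC: 115.56 - 0.93x = 5.66 + 2.13x → x* = 35.9150.
Consumer price on the demand curve at x*: 110.02 − 1.56×35.9150 = 53.9926.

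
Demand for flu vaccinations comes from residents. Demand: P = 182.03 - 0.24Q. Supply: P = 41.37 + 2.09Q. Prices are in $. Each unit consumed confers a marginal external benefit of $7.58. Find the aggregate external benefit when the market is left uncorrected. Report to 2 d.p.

$457.60

Market equilibrium (private): 41.37 + 2.09Q = 182.03 - 0.24Q → Q_m = 60.3691.
Total external benefit = MEB × Q_m = 7.58 × 60.3691 = 457.5978.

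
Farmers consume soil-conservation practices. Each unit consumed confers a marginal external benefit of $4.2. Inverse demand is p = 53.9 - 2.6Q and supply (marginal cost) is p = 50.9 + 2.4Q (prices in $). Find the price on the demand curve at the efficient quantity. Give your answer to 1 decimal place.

Social marginal benefit = demand + MEB = 58.1 - 2.6Q.
Set SMB = MC: 58.1 - 2.6Q = 50.9 + 2.4Q → Q* = 1.4400.
Consumer price on the demand curve at Q*: 53.9 − 2.6×1.4400 = 50.1560.

P = $50.2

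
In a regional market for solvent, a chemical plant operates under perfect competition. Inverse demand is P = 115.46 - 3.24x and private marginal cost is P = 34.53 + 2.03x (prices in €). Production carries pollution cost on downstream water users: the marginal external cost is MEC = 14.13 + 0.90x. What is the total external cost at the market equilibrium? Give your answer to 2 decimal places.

Market equilibrium (private): 34.53 + 2.03x = 115.46 - 3.24x → x_m = 15.3567.
Total external cost = ∫₀^{x_m} (14.13 + 0.90x) dx = 14.13×15.3567 + ½×0.90×15.3567² = 323.1129.

€323.11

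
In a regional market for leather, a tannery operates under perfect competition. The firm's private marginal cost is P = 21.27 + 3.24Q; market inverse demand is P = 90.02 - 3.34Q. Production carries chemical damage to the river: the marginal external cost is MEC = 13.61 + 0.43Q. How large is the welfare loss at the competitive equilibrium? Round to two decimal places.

DWL = 23.37

Market equilibrium (private): 21.27 + 3.24Q = 90.02 - 3.34Q → Q_m = 10.4483.
Social marginal cost = private MC + MEC = 34.88 + 3.67Q.
Set SMC = demand: 34.88 + 3.67Q = 90.02 - 3.34Q → Q* = 7.8659.
Height of the DWL triangle at Q_m is SMC(Q_m) − demand(Q_m) = MEC(Q_m) = 18.1028.
DWL = ½ × 2.5824 × 18.1028 = 23.3743.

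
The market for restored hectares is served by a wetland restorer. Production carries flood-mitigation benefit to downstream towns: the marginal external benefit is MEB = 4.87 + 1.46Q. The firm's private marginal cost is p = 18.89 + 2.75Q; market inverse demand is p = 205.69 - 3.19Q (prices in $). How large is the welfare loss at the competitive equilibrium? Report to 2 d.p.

Market equilibrium (private): 18.89 + 2.75Q = 205.69 - 3.19Q → Q_m = 31.4478.
Social marginal cost = private MC − MEB = 14.02 + 1.29Q.
Set SMC = demand: 14.02 + 1.29Q = 205.69 - 3.19Q → Q* = 42.7835.
The loss is the area between SMC and demand from Q* to Q_m; with linear curves that's a triangle of height MEB(Q_m).
DWL = ½ × 11.3357 × 50.7838 = 287.8350.

DWL = $287.83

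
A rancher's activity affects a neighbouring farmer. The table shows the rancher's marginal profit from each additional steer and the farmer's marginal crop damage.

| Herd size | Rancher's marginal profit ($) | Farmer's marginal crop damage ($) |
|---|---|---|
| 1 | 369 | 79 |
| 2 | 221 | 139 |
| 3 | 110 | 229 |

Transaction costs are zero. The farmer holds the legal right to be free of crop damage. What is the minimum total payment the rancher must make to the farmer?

Efficient level: marginal profit ≥ marginal crop damage through level 2, so k* = 2.
With the farmer holding the right, the rancher must at least compensate total damage at k*: 79 + 139 = 218.

$218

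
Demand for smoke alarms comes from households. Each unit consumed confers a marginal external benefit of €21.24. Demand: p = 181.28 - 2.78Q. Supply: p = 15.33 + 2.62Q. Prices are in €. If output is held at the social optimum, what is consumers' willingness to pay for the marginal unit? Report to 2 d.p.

P = €84.91

Social marginal benefit = demand + MEB = 202.52 - 2.78Q.
Set SMB = MC: 202.52 - 2.78Q = 15.33 + 2.62Q → Q* = 34.6648.
Consumer price on the demand curve at Q*: 181.28 − 2.78×34.6648 = 84.9119.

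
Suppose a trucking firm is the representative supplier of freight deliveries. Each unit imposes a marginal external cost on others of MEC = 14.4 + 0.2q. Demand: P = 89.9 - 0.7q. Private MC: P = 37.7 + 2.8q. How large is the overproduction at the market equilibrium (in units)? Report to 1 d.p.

Market equilibrium (private): 37.7 + 2.8q = 89.9 - 0.7q → q_m = 14.9143.
Social marginal cost = private MC + MEC = 52.1 + 3.0q.
Set SMC = demand: 52.1 + 3.0q = 89.9 - 0.7q → q* = 10.2162.
Gap = |14.9143 − 10.2162| = 4.6981.

4.7 units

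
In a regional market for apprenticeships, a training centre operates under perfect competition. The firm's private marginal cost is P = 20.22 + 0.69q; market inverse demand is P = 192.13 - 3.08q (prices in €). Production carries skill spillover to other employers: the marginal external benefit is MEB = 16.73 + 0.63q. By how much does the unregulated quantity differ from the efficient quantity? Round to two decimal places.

Market equilibrium (private): 20.22 + 0.69q = 192.13 - 3.08q → q_m = 45.5995.
Social marginal cost = private MC − MEB = 3.49 + 0.06q.
Set SMC = demand: 3.49 + 0.06q = 192.13 - 3.08q → q* = 60.0764.
Gap = |45.5995 − 60.0764| = 14.4769.

14.48 units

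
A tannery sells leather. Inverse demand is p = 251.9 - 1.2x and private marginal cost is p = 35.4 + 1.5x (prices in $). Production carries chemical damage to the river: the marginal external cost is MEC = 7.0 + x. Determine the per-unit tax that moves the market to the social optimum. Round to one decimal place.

tax = $63.6 per unit

Social marginal cost = private MC + MEC = 42.4 + 2.5x.
Set SMC = demand: 42.4 + 2.5x = 251.9 - 1.2x → x* = 56.6216.
The Pigouvian tax equals MEC at x*: 7.0 + 1.0×56.6216 = 63.6216.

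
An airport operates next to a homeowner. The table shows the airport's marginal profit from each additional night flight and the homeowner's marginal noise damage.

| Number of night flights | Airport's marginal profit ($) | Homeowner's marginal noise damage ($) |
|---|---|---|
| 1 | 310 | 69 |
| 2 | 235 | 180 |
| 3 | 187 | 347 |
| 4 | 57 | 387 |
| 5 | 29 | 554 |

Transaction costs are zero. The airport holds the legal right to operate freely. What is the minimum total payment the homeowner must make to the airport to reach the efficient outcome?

$273

Left alone the airport would choose level 5 (marginal profit stays positive).
Efficient level: k* = 2 (marginal profit ≥ marginal noise damage through 2).
The homeowner must at least cover the airport's forgone profit from cutting 5→2: 187 + 57 + 29 = 273.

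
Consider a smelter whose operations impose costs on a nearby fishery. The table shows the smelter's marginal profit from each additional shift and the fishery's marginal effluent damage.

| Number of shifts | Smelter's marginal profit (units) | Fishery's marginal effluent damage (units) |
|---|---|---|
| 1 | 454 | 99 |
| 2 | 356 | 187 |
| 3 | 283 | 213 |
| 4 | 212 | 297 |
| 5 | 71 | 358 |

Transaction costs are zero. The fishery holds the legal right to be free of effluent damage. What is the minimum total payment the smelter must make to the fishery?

499

Efficient level: marginal profit ≥ marginal effluent damage through level 3, so k* = 3.
With the fishery holding the right, the smelter must at least compensate total damage at k*: 99 + 187 + 213 = 499.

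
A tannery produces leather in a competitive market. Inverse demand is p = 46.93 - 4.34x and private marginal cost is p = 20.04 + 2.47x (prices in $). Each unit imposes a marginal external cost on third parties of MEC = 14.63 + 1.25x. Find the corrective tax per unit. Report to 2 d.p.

Social marginal cost = private MC + MEC = 34.67 + 3.72x.
Set SMC = demand: 34.67 + 3.72x = 46.93 - 4.34x → x* = 1.5211.
The Pigouvian tax equals MEC at x*: 14.63 + 1.25×1.5211 = 16.5314.

tax = $16.53 per unit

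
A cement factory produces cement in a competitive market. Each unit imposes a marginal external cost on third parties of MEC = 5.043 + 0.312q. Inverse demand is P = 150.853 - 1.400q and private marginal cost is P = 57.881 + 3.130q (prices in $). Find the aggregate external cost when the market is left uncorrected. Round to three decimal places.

Market equilibrium (private): 57.881 + 3.130q = 150.853 - 1.400q → q_m = 20.5236.
Total external cost = ∫₀^{q_m} (5.043 + 0.312q) dq = 5.043×20.5236 + ½×0.312×20.5236² = 169.2105.

$169.211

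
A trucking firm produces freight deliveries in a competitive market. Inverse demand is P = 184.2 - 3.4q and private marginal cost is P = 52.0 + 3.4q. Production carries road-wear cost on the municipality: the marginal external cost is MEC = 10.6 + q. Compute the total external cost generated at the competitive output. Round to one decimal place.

Market equilibrium (private): 52.0 + 3.4q = 184.2 - 3.4q → q_m = 19.4412.
Total external cost = ∫₀^{q_m} (10.6 + 1.0q) dq = 10.6×19.4412 + ½×1.0×19.4412² = 395.0568.

395.1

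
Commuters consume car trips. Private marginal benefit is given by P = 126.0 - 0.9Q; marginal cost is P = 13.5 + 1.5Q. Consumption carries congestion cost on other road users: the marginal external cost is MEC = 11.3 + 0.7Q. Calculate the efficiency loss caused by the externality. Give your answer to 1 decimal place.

DWL = 313.9

Market equilibrium (private): 13.5 + 1.5Q = 126.0 - 0.9Q → Q_m = 46.8750.
Social marginal benefit = demand − MEC = 114.7 - 1.6Q.
Set SMB = MC: 114.7 - 1.6Q = 13.5 + 1.5Q → Q* = 32.6452.
The loss is the area between SMB and MC from Q* to Q_m; with linear curves that's a triangle of height MEC(Q_m).
DWL = ½ × 14.2298 × 44.1125 = 313.8560.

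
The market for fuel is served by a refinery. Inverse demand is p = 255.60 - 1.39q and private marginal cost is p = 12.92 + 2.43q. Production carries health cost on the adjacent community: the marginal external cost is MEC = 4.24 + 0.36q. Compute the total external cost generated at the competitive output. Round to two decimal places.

995.83

Market equilibrium (private): 12.92 + 2.43q = 255.60 - 1.39q → q_m = 63.5288.
Total external cost = ∫₀^{q_m} (4.24 + 0.36q) dq = 4.24×63.5288 + ½×0.36×63.5288² = 995.8256.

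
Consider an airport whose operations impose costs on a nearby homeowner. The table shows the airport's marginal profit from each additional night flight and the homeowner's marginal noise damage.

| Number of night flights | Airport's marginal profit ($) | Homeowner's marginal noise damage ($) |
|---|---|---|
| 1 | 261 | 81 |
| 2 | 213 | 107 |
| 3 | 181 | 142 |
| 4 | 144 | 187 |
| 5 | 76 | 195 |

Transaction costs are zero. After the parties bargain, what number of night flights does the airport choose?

3

Bargaining reaches the level where marginal profit last exceeds marginal noise damage.
That holds through level 3 (181 ≥ 142) but not at 4 (144 < 187).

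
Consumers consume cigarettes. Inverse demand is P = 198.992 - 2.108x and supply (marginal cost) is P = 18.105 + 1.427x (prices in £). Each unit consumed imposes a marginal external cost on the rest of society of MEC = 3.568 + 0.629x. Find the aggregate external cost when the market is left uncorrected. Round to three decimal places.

Market equilibrium (private): 18.105 + 1.427x = 198.992 - 2.108x → x_m = 51.1703.
Total external cost = ∫₀^{x_m} (3.568 + 0.629x) dx = 3.568×51.1703 + ½×0.629×51.1703² = 1006.0623.

£1006.062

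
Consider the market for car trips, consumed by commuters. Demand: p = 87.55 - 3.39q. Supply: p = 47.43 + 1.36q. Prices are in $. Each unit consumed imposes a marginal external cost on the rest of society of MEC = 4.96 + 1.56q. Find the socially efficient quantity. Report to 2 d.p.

q* = 5.57

Social marginal benefit = demand − MEC = 82.59 - 4.95q.
Set SMB = MC: 82.59 - 4.95q = 47.43 + 1.36q → q* = 5.5721.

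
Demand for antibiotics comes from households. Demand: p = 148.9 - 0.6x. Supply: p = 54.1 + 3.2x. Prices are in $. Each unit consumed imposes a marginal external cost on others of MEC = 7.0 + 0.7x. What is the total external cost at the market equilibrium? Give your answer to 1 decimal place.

Market equilibrium (private): 54.1 + 3.2x = 148.9 - 0.6x → x_m = 24.9474.
Total external cost = ∫₀^{x_m} (7.0 + 0.7x) dx = 7.0×24.9474 + ½×0.7×24.9474² = 392.4623.

$392.5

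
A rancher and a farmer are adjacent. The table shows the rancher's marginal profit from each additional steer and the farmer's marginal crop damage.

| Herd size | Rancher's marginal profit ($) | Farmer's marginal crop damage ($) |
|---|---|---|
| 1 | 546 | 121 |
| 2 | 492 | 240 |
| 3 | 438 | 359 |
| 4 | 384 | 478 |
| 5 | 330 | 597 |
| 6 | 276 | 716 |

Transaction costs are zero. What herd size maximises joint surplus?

3

Bargaining reaches the level where marginal profit last exceeds marginal crop damage.
That holds through level 3 (438 ≥ 359) but not at 4 (384 < 478).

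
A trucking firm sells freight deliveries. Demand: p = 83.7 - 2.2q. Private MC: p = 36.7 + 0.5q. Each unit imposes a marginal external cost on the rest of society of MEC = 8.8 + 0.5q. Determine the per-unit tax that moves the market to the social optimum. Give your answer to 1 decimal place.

tax = 14.8 per unit

Social marginal cost = private MC + MEC = 45.5 + q.
Set SMC = demand: 45.5 + q = 83.7 - 2.2q → q* = 11.9375.
The Pigouvian tax equals MEC at q*: 8.8 + 0.5×11.9375 = 14.7688.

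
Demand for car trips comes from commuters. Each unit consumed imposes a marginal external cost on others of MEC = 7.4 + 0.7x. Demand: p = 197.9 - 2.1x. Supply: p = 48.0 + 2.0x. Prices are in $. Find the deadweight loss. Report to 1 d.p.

DWL = $113.4

Market equilibrium (private): 48.0 + 2.0x = 197.9 - 2.1x → x_m = 36.5610.
Social marginal benefit = demand − MEC = 190.5 - 2.8x.
Set SMB = MC: 190.5 - 2.8x = 48.0 + 2.0x → x* = 29.6875.
The welfare-loss triangle has base |x_m − x*| and height MEC(x_m) (the vertical gap between SMB and MC is zero at x* and MEC at x_m).
DWL = ½ × 6.8735 × 32.9927 = 113.3877.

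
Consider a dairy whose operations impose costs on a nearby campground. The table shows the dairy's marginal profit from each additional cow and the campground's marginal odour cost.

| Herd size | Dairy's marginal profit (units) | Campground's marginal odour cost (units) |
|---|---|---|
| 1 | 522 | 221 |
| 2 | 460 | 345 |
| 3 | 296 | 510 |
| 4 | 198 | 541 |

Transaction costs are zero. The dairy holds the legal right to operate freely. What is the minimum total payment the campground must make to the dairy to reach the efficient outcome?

494

Left alone the dairy would choose level 4 (marginal profit stays positive).
Efficient level: k* = 2 (marginal profit ≥ marginal odour cost through 2).
The campground must at least cover the dairy's forgone profit from cutting 4→2: 296 + 198 = 494.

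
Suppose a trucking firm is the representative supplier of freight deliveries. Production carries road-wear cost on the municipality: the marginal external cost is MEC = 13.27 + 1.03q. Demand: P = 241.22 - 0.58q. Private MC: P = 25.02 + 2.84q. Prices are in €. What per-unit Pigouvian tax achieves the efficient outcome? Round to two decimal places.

Social marginal cost = private MC + MEC = 38.29 + 3.87q.
Set SMC = demand: 38.29 + 3.87q = 241.22 - 0.58q → q* = 45.6022.
The Pigouvian tax equals MEC at q*: 13.27 + 1.03×45.6022 = 60.2403.

tax = €60.24 per unit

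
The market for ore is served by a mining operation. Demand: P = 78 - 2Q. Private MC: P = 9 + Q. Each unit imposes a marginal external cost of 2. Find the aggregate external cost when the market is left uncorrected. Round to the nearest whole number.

Market equilibrium (private): 9 + Q = 78 - 2Q → Q_m = 23.0000.
Total external cost = MEC × Q_m = 2 × 23.0000 = 46.0000.

46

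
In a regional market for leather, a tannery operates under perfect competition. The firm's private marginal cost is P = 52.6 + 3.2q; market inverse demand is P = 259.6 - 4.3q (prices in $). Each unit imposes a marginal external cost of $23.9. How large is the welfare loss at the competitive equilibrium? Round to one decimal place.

DWL = $38.1

Market equilibrium (private): 52.6 + 3.2q = 259.6 - 4.3q → q_m = 27.6000.
Social marginal cost = private MC + MEC = 76.5 + 3.2q.
Set SMC = demand: 76.5 + 3.2q = 259.6 - 4.3q → q* = 24.4133.
The loss is the area between SMC and demand from q* to q_m; with linear curves that's a triangle of height MEC(q_m).
DWL = ½ × 3.1867 × 23.9000 = 38.0811.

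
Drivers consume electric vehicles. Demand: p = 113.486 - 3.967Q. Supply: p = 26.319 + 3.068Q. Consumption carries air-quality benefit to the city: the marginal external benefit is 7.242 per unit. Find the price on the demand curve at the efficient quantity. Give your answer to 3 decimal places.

Social marginal benefit = demand + MEB = 120.728 - 3.967Q.
Set SMB = MC: 120.728 - 3.967Q = 26.319 + 3.068Q → Q* = 13.4199.
Consumer price on the demand curve at Q*: 113.486 − 3.967×13.4199 = 60.2493.

P = 60.249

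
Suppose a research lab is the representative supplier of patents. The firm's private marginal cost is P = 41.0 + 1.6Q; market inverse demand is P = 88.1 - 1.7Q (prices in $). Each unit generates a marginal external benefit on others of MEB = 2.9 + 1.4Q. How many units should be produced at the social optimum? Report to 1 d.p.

Social marginal cost = private MC − MEB = 38.1 + 0.2Q.
Set SMC = demand: 38.1 + 0.2Q = 88.1 - 1.7Q → Q* = 26.3158.

Q* = 26.3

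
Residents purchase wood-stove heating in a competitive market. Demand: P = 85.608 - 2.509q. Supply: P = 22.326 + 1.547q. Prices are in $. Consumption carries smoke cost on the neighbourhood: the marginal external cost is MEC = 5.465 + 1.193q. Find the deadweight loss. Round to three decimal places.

DWL = $55.226

Market equilibrium (private): 22.326 + 1.547q = 85.608 - 2.509q → q_m = 15.6021.
Social marginal benefit = demand − MEC = 80.143 - 3.702q.
Set SMB = MC: 80.143 - 3.702q = 22.326 + 1.547q → q* = 11.0149.
Height of the DWL triangle at q_m is MC(q_m) − SMB(q_m) = MEC(q_m) = 24.0783.
DWL = ½ × 4.5872 × 24.0783 = 55.2260.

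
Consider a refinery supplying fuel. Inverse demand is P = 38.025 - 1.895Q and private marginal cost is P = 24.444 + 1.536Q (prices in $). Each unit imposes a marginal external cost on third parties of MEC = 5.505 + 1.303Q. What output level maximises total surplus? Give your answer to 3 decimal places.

Q* = 1.706

Social marginal cost = private MC + MEC = 29.949 + 2.839Q.
Set SMC = demand: 29.949 + 2.839Q = 38.025 - 1.895Q → Q* = 1.7060.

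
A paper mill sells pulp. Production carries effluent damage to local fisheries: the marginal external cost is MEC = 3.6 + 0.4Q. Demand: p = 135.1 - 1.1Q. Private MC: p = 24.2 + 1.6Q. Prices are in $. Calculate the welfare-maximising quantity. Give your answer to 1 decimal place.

Q* = 34.6

Social marginal cost = private MC + MEC = 27.8 + 2.0Q.
Set SMC = demand: 27.8 + 2.0Q = 135.1 - 1.1Q → Q* = 34.6129.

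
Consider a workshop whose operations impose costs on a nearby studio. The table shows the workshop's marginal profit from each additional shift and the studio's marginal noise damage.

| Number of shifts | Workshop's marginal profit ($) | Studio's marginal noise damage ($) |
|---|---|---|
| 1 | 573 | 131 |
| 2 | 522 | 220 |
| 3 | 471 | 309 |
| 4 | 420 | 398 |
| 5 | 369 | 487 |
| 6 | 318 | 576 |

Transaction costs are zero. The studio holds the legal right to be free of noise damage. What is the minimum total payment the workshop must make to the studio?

Efficient level: marginal profit ≥ marginal noise damage through level 4, so k* = 4.
With the studio holding the right, the workshop must at least compensate total damage at k*: 131 + 220 + 309 + 398 = 1058.

$1058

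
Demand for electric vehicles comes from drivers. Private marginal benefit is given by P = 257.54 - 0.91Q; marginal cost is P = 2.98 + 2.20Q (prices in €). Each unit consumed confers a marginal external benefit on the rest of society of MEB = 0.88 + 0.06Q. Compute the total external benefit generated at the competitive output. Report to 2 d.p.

€273.02

Market equilibrium (private): 2.98 + 2.20Q = 257.54 - 0.91Q → Q_m = 81.8521.
Total external benefit = ∫₀^{Q_m} (0.88 + 0.06Q) dQ = 0.88×81.8521 + ½×0.06×81.8521² = 273.0228.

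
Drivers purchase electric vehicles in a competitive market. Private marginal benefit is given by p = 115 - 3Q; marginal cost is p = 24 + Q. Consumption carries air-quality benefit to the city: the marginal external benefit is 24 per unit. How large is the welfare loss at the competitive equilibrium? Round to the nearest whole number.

Market equilibrium (private): 24 + Q = 115 - 3Q → Q_m = 22.7500.
Social marginal benefit = demand + MEB = 139 - 3Q.
Set SMB = MC: 139 - 3Q = 24 + Q → Q* = 28.7500.
Height of the DWL triangle at Q_m is SMB(Q_m) − MC(Q_m) = MEB(Q_m) = 24.0000.
DWL = ½ × 6.0000 × 24.0000 = 72.0000.

DWL = 72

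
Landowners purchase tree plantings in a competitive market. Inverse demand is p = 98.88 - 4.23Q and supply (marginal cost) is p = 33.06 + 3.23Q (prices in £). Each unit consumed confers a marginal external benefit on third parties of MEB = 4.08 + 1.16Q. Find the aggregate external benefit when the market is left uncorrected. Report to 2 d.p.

£81.15

Market equilibrium (private): 33.06 + 3.23Q = 98.88 - 4.23Q → Q_m = 8.8231.
Total external benefit = ∫₀^{Q_m} (4.08 + 1.16Q) dQ = 4.08×8.8231 + ½×1.16×8.8231² = 81.1496.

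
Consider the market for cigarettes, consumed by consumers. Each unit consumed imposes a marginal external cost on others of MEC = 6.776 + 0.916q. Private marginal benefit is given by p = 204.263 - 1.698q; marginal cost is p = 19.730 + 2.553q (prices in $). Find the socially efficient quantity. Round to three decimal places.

q* = 34.402

Social marginal benefit = demand − MEC = 197.487 - 2.614q.
Set SMB = MC: 197.487 - 2.614q = 19.730 + 2.553q → q* = 34.4024.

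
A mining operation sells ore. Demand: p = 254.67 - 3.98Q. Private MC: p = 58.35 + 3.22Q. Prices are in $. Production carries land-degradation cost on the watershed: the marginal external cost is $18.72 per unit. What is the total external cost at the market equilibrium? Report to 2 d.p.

Market equilibrium (private): 58.35 + 3.22Q = 254.67 - 3.98Q → Q_m = 27.2667.
Total external cost = MEC × Q_m = 18.72 × 27.2667 = 510.4326.

$510.43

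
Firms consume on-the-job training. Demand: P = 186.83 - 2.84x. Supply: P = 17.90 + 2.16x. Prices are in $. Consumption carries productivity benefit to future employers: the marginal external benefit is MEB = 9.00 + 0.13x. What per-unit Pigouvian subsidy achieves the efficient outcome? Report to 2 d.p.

Social marginal benefit = demand + MEB = 195.83 - 2.71x.
Set SMB = MC: 195.83 - 2.71x = 17.90 + 2.16x → x* = 36.5359.
The Pigouvian subsidy equals MEB at x*: 9.00 + 0.13×36.5359 = 13.7497.

subsidy = $13.75 per unit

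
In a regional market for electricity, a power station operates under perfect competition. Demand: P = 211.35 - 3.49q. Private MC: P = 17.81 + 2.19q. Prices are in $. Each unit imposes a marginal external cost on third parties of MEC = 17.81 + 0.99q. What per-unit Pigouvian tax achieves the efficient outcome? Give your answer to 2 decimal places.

tax = $43.89 per unit

Social marginal cost = private MC + MEC = 35.62 + 3.18q.
Set SMC = demand: 35.62 + 3.18q = 211.35 - 3.49q → q* = 26.3463.
The Pigouvian tax equals MEC at q*: 17.81 + 0.99×26.3463 = 43.8928.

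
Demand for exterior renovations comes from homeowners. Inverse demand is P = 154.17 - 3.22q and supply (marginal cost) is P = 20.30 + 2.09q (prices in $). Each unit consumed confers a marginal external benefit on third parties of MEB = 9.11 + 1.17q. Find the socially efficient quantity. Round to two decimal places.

q* = 34.54

Social marginal benefit = demand + MEB = 163.28 - 2.05q.
Set SMB = MC: 163.28 - 2.05q = 20.30 + 2.09q → q* = 34.5362.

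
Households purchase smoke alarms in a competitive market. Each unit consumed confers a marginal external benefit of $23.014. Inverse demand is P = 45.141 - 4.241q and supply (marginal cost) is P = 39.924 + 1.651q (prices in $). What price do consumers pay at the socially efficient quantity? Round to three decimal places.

Social marginal benefit = demand + MEB = 68.155 - 4.241q.
Set SMB = MC: 68.155 - 4.241q = 39.924 + 1.651q → q* = 4.7914.
Consumer price on the demand curve at q*: 45.141 − 4.241×4.7914 = 24.8207.

P = $24.821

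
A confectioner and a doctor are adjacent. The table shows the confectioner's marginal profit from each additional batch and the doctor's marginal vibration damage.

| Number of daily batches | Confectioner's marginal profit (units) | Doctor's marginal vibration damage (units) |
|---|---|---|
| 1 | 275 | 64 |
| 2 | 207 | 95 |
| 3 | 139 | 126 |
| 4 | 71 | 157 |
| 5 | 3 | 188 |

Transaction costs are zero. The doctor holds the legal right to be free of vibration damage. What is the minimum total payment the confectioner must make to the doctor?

Efficient level: marginal profit ≥ marginal vibration damage through level 3, so k* = 3.
With the doctor holding the right, the confectioner must at least compensate total damage at k*: 64 + 95 + 126 = 285.

285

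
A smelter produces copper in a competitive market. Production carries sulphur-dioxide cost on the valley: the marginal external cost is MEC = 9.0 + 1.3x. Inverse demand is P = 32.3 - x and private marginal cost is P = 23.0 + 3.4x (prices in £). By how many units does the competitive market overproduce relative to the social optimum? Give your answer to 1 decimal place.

Market equilibrium (private): 23.0 + 3.4x = 32.3 - x → x_m = 2.1136.
Social marginal cost = private MC + MEC = 32.0 + 4.7x.
Set SMC = demand: 32.0 + 4.7x = 32.3 - x → x* = 0.0526.
Gap = |2.1136 − 0.0526| = 2.0610.

2.1 units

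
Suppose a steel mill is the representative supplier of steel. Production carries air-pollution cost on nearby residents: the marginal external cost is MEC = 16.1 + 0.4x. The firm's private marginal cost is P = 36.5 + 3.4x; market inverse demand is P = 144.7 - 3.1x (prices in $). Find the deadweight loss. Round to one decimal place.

DWL = $37.5

Market equilibrium (private): 36.5 + 3.4x = 144.7 - 3.1x → x_m = 16.6462.
Social marginal cost = private MC + MEC = 52.6 + 3.8x.
Set SMC = demand: 52.6 + 3.8x = 144.7 - 3.1x → x* = 13.3478.
Height of the DWL triangle at x_m is SMC(x_m) − demand(x_m) = MEC(x_m) = 22.7585.
DWL = ½ × 3.2984 × 22.7585 = 37.5333.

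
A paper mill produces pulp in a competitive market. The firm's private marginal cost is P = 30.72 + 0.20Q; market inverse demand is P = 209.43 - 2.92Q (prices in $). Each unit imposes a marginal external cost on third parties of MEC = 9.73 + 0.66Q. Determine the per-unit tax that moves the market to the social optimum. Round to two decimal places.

Social marginal cost = private MC + MEC = 40.45 + 0.86Q.
Set SMC = demand: 40.45 + 0.86Q = 209.43 - 2.92Q → Q* = 44.7037.
The Pigouvian tax equals MEC at Q*: 9.73 + 0.66×44.7037 = 39.2344.

tax = $39.23 per unit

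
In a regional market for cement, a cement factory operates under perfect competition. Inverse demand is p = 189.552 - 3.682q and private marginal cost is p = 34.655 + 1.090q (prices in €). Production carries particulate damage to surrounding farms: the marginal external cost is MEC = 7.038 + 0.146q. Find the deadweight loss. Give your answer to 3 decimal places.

DWL = €14.101

Market equilibrium (private): 34.655 + 1.090q = 189.552 - 3.682q → q_m = 32.4596.
Social marginal cost = private MC + MEC = 41.693 + 1.236q.
Set SMC = demand: 41.693 + 1.236q = 189.552 - 3.682q → q* = 30.0649.
The loss is the area between SMC and demand from q* to q_m; with linear curves that's a triangle of height MEC(q_m).
DWL = ½ × 2.3947 × 11.7771 = 14.1013.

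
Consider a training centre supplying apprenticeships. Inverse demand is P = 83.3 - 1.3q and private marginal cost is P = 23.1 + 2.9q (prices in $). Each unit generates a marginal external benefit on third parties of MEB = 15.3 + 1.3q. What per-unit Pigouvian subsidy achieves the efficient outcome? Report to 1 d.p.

Social marginal cost = private MC − MEB = 7.8 + 1.6q.
Set SMC = demand: 7.8 + 1.6q = 83.3 - 1.3q → q* = 26.0345.
The Pigouvian subsidy equals MEB at q*: 15.3 + 1.3×26.0345 = 49.1449.

subsidy = $49.1 per unit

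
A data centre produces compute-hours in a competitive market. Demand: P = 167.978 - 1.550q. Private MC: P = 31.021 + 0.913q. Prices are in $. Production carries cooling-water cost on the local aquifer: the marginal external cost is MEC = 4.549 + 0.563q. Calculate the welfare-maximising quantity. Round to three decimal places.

Social marginal cost = private MC + MEC = 35.570 + 1.476q.
Set SMC = demand: 35.570 + 1.476q = 167.978 - 1.550q → q* = 43.7568.

q* = 43.757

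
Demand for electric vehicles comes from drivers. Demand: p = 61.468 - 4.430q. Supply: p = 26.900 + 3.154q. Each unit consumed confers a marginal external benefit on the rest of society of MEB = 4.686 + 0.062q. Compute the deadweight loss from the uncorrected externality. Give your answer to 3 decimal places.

Market equilibrium (private): 26.900 + 3.154q = 61.468 - 4.430q → q_m = 4.5580.
Social marginal benefit = demand + MEB = 66.154 - 4.368q.
Set SMB = MC: 66.154 - 4.368q = 26.900 + 3.154q → q* = 5.2186.
Height of the DWL triangle at q_m is SMB(q_m) − MC(q_m) = MEB(q_m) = 4.9686.
DWL = ½ × 0.6606 × 4.9686 = 1.6411.

DWL = 1.641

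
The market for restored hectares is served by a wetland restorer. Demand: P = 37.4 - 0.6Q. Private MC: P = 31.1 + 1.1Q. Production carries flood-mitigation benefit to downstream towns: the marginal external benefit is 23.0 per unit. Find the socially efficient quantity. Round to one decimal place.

Q* = 17.2

Social marginal cost = private MC − MEB = 8.1 + 1.1Q.
Set SMC = demand: 8.1 + 1.1Q = 37.4 - 0.6Q → Q* = 17.2353.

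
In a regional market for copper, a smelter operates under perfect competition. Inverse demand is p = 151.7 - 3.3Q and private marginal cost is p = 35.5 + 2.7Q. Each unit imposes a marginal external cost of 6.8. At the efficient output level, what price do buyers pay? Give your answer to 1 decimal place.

P = 91.5

Social marginal cost = private MC + MEC = 42.3 + 2.7Q.
Set SMC = demand: 42.3 + 2.7Q = 151.7 - 3.3Q → Q* = 18.2333.
Consumer price on the demand curve at Q*: 151.7 − 3.3×18.2333 = 91.5301.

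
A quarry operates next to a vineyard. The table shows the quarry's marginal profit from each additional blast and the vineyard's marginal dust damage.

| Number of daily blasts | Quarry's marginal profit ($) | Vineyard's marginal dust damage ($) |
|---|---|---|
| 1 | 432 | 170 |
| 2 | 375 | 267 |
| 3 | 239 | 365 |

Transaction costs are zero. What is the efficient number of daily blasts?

2

Bargaining reaches the level where marginal profit last exceeds marginal dust damage.
That holds through level 2 (375 ≥ 267) but not at 3 (239 < 365).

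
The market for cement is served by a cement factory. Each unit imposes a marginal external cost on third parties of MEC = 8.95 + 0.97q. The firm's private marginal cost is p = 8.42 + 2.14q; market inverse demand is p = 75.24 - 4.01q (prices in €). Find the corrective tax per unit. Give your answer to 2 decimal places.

tax = €16.83 per unit

Social marginal cost = private MC + MEC = 17.37 + 3.11q.
Set SMC = demand: 17.37 + 3.11q = 75.24 - 4.01q → q* = 8.1278.
The Pigouvian tax equals MEC at q*: 8.95 + 0.97×8.1278 = 16.8340.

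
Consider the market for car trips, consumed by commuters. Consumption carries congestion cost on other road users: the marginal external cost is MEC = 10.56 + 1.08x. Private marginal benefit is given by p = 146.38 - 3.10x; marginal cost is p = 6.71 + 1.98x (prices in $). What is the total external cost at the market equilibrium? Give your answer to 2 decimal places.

Market equilibrium (private): 6.71 + 1.98x = 146.38 - 3.10x → x_m = 27.4941.
Total external cost = ∫₀^{x_m} (10.56 + 1.08x) dx = 10.56×27.4941 + ½×1.08×27.4941² = 698.5375.

$698.54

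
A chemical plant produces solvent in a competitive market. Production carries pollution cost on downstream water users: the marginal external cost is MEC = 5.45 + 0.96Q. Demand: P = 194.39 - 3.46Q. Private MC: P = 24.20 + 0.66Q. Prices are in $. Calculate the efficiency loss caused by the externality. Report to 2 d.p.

Market equilibrium (private): 24.20 + 0.66Q = 194.39 - 3.46Q → Q_m = 41.3083.
Social marginal cost = private MC + MEC = 29.65 + 1.62Q.
Set SMC = demand: 29.65 + 1.62Q = 194.39 - 3.46Q → Q* = 32.4291.
The loss is the area between SMC and demand from Q* to Q_m; with linear curves that's a triangle of height MEC(Q_m).
DWL = ½ × 8.8792 × 45.1059 = 200.2522.

DWL = $200.25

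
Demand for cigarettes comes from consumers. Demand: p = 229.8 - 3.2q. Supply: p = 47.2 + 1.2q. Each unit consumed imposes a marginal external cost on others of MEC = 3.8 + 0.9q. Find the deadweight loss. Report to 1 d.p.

Market equilibrium (private): 47.2 + 1.2q = 229.8 - 3.2q → q_m = 41.5000.
Social marginal benefit = demand − MEC = 226.0 - 4.1q.
Set SMB = MC: 226.0 - 4.1q = 47.2 + 1.2q → q* = 33.7358.
Between q* and q_m the wedge MC − SMB runs linearly from 0 to MEC(q_m), so the loss is a triangle.
DWL = ½ × 7.7642 × 41.1500 = 159.7484.

DWL = 159.7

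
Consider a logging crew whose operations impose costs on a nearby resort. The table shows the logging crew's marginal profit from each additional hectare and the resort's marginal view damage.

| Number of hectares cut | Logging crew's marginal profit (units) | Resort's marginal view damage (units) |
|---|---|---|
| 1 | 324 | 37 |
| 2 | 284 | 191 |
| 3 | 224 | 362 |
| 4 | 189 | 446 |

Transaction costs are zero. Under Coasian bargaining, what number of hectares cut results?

2

Bargaining reaches the level where marginal profit last exceeds marginal view damage.
That holds through level 2 (284 ≥ 191) but not at 3 (224 < 362).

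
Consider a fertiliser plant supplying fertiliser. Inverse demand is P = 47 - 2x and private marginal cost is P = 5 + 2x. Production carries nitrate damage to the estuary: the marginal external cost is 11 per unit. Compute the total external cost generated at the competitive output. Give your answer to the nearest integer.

116

Market equilibrium (private): 5 + 2x = 47 - 2x → x_m = 10.5000.
Total external cost = MEC × x_m = 11 × 10.5000 = 115.5000.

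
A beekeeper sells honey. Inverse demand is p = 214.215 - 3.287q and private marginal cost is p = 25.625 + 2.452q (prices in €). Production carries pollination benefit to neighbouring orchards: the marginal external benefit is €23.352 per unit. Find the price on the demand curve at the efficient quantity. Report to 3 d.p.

Social marginal cost = private MC − MEB = 2.273 + 2.452q.
Set SMC = demand: 2.273 + 2.452q = 214.215 - 3.287q → q* = 36.9301.
Consumer price on the demand curve at q*: 214.215 − 3.287×36.9301 = 92.8258.

P = €92.826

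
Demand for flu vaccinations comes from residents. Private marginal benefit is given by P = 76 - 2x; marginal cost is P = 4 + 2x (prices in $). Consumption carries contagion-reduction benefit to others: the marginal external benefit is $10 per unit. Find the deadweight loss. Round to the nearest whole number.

DWL = $13

Market equilibrium (private): 4 + 2x = 76 - 2x → x_m = 18.0000.
Social marginal benefit = demand + MEB = 86 - 2x.
Set SMB = MC: 86 - 2x = 4 + 2x → x* = 20.5000.
The welfare-loss triangle has base |x_m − x*| and height MEB(x_m) (the vertical gap between SMB and MC is zero at x* and MEB at x_m).
DWL = ½ × 2.5000 × 10.0000 = 12.5000.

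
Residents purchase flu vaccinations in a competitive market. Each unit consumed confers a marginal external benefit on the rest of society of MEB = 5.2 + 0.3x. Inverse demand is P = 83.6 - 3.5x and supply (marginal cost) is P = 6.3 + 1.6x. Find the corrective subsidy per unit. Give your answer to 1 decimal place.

subsidy = 10.4 per unit

Social marginal benefit = demand + MEB = 88.8 - 3.2x.
Set SMB = MC: 88.8 - 3.2x = 6.3 + 1.6x → x* = 17.1875.
The Pigouvian subsidy equals MEB at x*: 5.2 + 0.3×17.1875 = 10.3563.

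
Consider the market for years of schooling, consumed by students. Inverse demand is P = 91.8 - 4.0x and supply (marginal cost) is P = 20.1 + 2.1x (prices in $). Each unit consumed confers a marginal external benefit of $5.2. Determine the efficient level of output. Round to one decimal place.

Social marginal benefit = demand + MEB = 97.0 - 4.0x.
Set SMB = MC: 97.0 - 4.0x = 20.1 + 2.1x → x* = 12.6066.

x* = 12.6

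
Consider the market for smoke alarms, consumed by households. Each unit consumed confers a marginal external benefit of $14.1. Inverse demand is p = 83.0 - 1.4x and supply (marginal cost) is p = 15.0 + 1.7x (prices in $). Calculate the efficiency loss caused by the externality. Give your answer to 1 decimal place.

Market equilibrium (private): 15.0 + 1.7x = 83.0 - 1.4x → x_m = 21.9355.
Social marginal benefit = demand + MEB = 97.1 - 1.4x.
Set SMB = MC: 97.1 - 1.4x = 15.0 + 1.7x → x* = 26.4839.
The welfare-loss triangle has base |x_m − x*| and height MEB(x_m) (the vertical gap between SMB and MC is zero at x* and MEB at x_m).
DWL = ½ × 4.5484 × 14.1000 = 32.0662.

DWL = $32.1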